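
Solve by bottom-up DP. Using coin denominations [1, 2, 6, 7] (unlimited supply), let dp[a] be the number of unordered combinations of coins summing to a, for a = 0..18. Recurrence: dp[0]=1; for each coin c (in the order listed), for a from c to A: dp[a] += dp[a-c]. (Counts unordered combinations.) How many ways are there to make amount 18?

after  coin     0     1     2     3     4     5     6     7     8     9    10    11    12    13    14    15    16    17    18
          1     1     1     1     1     1     1     1     1     1     1     1     1     1     1     1     1     1     1     1
          2     1     1     2     2     3     3     4     4     5     5     6     6     7     7     8     8     9     9    10
          6     1     1     2     2     3     3     5     5     7     7     9     9    12    12    15    15    18    18    22
          7     1     1     2     2     3     3     5     6     8     9    11    12    15    17    21    23    27    29    34

34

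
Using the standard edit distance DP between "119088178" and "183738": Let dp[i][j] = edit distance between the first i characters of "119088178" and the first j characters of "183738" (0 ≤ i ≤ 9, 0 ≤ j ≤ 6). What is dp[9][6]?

6

   ''  1  8  3  7  3  8
''  0  1  2  3  4  5  6
 1  1  0  1  2  3  4  5
 1  2  1  1  2  3  4  5
 9  3  2  2  2  3  4  5
 0  4  3  3  3  3  4  5
 8  5  4  3  4  4  4  4
 8  6  5  4  4  5  5  4
 1  7  6  5  5  5  6  5
 7  8  7  6  6  5  6  6
 8  9  8  7  7  6  6  6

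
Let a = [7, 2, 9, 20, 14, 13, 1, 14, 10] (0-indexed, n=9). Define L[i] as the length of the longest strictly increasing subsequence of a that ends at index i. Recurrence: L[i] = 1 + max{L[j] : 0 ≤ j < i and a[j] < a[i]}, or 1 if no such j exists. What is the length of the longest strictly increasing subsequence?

   i    0    1    2    3    4    5    6    7    8
a[i]    7    2    9   20   14   13    1   14   10
L[i]    1    1    2    3    3    3    1    4    3

4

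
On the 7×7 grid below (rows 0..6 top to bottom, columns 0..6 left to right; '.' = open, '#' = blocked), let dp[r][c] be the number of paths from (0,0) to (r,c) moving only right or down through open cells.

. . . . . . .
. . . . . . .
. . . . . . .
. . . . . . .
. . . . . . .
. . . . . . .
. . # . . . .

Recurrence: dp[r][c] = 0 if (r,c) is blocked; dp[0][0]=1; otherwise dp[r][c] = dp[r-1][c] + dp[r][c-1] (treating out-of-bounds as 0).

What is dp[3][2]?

r\c   0   1   2   3   4   5   6
  0   1   1   1   1   1   1   1
  1   1   2   3   4   5   6   7
  2   1   3   6  10  15  21  28
  3   1   4  10  20  35  56  84
  4   1   5  15  35  70 126 210
  5   1   6  21  56 126 252 462
  6   1   7   0  56 182 434 896

10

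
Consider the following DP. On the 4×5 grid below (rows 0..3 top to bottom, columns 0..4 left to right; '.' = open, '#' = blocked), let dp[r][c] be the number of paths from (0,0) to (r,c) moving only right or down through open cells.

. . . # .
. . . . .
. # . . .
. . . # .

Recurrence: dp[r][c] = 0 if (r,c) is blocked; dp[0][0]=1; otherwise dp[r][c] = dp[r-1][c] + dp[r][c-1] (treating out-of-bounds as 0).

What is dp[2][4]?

9

r\c   0   1   2   3   4
  0   1   1   1   0   0
  1   1   2   3   3   3
  2   1   0   3   6   9
  3   1   1   4   0   9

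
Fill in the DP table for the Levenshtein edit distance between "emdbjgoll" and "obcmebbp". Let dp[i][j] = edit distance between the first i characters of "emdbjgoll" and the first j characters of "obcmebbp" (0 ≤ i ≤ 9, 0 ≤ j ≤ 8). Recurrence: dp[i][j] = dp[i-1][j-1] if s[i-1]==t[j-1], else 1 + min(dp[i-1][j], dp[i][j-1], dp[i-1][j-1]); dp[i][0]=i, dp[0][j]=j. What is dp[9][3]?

8

   ''  o  b  c  m  e  b  b  p
''  0  1  2  3  4  5  6  7  8
 e  1  1  2  3  4  4  5  6  7
 m  2  2  2  3  3  4  5  6  7
 d  3  3  3  3  4  4  5  6  7
 b  4  4  3  4  4  5  4  5  6
 j  5  5  4  4  5  5  5  5  6
 g  6  6  5  5  5  6  6  6  6
 o  7  6  6  6  6  6  7  7  7
 l  8  7  7  7  7  7  7  8  8
 l  9  8  8  8  8  8  8  8  9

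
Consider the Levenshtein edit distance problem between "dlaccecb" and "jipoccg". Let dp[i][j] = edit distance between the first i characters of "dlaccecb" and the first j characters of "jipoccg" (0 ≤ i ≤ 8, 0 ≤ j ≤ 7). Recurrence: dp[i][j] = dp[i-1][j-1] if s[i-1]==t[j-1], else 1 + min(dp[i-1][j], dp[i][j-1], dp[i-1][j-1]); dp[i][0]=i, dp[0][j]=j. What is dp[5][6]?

   ''  j  i  p  o  c  c  g
''  0  1  2  3  4  5  6  7
 d  1  1  2  3  4  5  6  7
 l  2  2  2  3  4  5  6  7
 a  3  3  3  3  4  5  6  7
 c  4  4  4  4  4  4  5  6
 c  5  5  5  5  5  4  4  5
 e  6  6  6  6  6  5  5  5
 c  7  7  7  7  7  6  5  6
 b  8  8  8  8  8  7  6  6

4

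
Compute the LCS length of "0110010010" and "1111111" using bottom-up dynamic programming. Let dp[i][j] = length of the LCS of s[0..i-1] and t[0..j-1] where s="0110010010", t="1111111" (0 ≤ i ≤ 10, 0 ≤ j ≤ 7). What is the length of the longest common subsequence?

4

   ''  1  1  1  1  1  1  1
''  0  0  0  0  0  0  0  0
 0  0  0  0  0  0  0  0  0
 1  0  1  1  1  1  1  1  1
 1  0  1  2  2  2  2  2  2
 0  0  1  2  2  2  2  2  2
 0  0  1  2  2  2  2  2  2
 1  0  1  2  3  3  3  3  3
 0  0  1  2  3  3  3  3  3
 0  0  1  2  3  3  3  3  3
 1  0  1  2  3  4  4  4  4
 0  0  1  2  3  4  4  4  4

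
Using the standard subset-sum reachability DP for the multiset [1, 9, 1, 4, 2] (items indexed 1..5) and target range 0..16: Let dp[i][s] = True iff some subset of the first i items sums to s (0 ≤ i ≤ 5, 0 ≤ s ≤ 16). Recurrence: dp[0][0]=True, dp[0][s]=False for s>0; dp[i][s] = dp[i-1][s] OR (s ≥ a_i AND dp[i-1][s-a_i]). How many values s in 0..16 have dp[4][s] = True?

12

i\s   0   1   2   3   4   5   6   7   8   9  10  11  12  13  14  15  16
  0   T   F   F   F   F   F   F   F   F   F   F   F   F   F   F   F   F
  1   T   T   F   F   F   F   F   F   F   F   F   F   F   F   F   F   F
  2   T   T   F   F   F   F   F   F   F   T   T   F   F   F   F   F   F
  3   T   T   T   F   F   F   F   F   F   T   T   T   F   F   F   F   F
  4   T   T   T   F   T   T   T   F   F   T   T   T   F   T   T   T   F
  5   T   T   T   T   T   T   T   T   T   T   T   T   T   T   T   T   T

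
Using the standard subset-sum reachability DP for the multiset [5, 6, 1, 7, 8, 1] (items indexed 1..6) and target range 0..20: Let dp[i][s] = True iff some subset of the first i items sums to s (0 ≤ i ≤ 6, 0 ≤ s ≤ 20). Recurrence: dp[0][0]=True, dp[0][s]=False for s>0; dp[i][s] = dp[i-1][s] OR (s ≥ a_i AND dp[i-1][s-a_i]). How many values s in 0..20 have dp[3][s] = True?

7

i\s   0   1   2   3   4   5   6   7   8   9  10  11  12  13  14  15  16  17  18  19  20
  0   T   F   F   F   F   F   F   F   F   F   F   F   F   F   F   F   F   F   F   F   F
  1   T   F   F   F   F   T   F   F   F   F   F   F   F   F   F   F   F   F   F   F   F
  2   T   F   F   F   F   T   T   F   F   F   F   T   F   F   F   F   F   F   F   F   F
  3   T   T   F   F   F   T   T   T   F   F   F   T   T   F   F   F   F   F   F   F   F
  4   T   T   F   F   F   T   T   T   T   F   F   T   T   T   T   F   F   F   T   T   F
  5   T   T   F   F   F   T   T   T   T   T   F   T   T   T   T   T   T   F   T   T   T
  6   T   T   T   F   F   T   T   T   T   T   T   T   T   T   T   T   T   T   T   T   T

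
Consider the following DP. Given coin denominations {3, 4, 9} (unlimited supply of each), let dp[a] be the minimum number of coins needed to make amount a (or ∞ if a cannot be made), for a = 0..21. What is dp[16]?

 a  0  1  2  3  4  5  6  7  8  9 10 11 12 13 14 15 16 17 18 19 20 21
dp  0  -  -  1  1  -  2  2  2  1  3  3  2  2  4  3  3  3  2  4  4  3
(- denotes ∞ / unreachable)

3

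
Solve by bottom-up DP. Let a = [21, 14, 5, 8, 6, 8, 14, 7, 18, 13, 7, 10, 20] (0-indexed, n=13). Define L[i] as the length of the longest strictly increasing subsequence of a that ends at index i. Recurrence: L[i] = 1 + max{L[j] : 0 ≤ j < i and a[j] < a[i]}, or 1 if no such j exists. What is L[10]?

3

   i    0    1    2    3    4    5    6    7    8    9   10   11   12
a[i]   21   14    5    8    6    8   14    7   18   13    7   10   20
L[i]    1    1    1    2    2    3    4    3    5    4    3    4    6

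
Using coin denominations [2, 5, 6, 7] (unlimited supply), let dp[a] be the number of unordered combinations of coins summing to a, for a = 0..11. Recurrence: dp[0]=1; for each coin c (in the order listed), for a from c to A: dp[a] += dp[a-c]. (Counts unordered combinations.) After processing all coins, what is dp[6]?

after  coin     0     1     2     3     4     5     6     7     8     9    10    11
          2     1     0     1     0     1     0     1     0     1     0     1     0
          5     1     0     1     0     1     1     1     1     1     1     2     1
          6     1     0     1     0     1     1     2     1     2     1     3     2
          7     1     0     1     0     1     1     2     2     2     2     3     3

2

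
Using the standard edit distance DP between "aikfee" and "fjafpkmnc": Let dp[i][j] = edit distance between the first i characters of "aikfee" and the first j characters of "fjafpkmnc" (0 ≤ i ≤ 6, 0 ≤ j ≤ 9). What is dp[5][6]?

5

   ''  f  j  a  f  p  k  m  n  c
''  0  1  2  3  4  5  6  7  8  9
 a  1  1  2  2  3  4  5  6  7  8
 i  2  2  2  3  3  4  5  6  7  8
 k  3  3  3  3  4  4  4  5  6  7
 f  4  3  4  4  3  4  5  5  6  7
 e  5  4  4  5  4  4  5  6  6  7
 e  6  5  5  5  5  5  5  6  7  7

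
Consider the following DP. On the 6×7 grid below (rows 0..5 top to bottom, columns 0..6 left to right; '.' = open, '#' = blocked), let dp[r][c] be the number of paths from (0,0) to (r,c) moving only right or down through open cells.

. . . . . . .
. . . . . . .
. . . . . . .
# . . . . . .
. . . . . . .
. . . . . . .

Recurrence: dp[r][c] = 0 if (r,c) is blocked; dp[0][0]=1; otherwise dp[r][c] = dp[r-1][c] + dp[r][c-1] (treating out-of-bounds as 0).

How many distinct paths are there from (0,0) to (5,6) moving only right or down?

434

r\c   0   1   2   3   4   5   6
  0   1   1   1   1   1   1   1
  1   1   2   3   4   5   6   7
  2   1   3   6  10  15  21  28
  3   0   3   9  19  34  55  83
  4   0   3  12  31  65 120 203
  5   0   3  15  46 111 231 434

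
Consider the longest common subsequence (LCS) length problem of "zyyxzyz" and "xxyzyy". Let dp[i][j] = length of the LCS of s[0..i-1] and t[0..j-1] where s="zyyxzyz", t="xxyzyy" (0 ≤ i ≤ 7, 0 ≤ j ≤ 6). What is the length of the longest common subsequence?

   ''  x  x  y  z  y  y
''  0  0  0  0  0  0  0
 z  0  0  0  0  1  1  1
 y  0  0  0  1  1  2  2
 y  0  0  0  1  1  2  3
 x  0  1  1  1  1  2  3
 z  0  1  1  1  2  2  3
 y  0  1  1  2  2  3  3
 z  0  1  1  2  3  3  3

3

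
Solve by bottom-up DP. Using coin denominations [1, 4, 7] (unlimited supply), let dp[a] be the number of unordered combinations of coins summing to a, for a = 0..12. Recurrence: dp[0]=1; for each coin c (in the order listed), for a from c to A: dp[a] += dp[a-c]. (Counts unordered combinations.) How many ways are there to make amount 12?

6

after  coin     0     1     2     3     4     5     6     7     8     9    10    11    12
          1     1     1     1     1     1     1     1     1     1     1     1     1     1
          4     1     1     1     1     2     2     2     2     3     3     3     3     4
          7     1     1     1     1     2     2     2     3     4     4     4     5     6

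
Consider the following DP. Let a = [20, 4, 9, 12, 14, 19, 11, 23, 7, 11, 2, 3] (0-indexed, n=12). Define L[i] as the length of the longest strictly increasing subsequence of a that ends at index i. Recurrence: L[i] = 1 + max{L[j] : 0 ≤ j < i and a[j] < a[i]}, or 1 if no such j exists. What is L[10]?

   i    0    1    2    3    4    5    6    7    8    9   10   11
a[i]   20    4    9   12   14   19   11   23    7   11    2    3
L[i]    1    1    2    3    4    5    3    6    2    3    1    2

1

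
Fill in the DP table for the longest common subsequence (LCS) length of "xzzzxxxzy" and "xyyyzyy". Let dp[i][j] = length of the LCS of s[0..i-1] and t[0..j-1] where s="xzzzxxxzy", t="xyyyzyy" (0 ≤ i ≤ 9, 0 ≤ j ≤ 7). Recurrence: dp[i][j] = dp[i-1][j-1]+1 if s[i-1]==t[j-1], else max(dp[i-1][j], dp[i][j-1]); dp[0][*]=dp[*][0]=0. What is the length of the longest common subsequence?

3

   ''  x  y  y  y  z  y  y
''  0  0  0  0  0  0  0  0
 x  0  1  1  1  1  1  1  1
 z  0  1  1  1  1  2  2  2
 z  0  1  1  1  1  2  2  2
 z  0  1  1  1  1  2  2  2
 x  0  1  1  1  1  2  2  2
 x  0  1  1  1  1  2  2  2
 x  0  1  1  1  1  2  2  2
 z  0  1  1  1  1  2  2  2
 y  0  1  2  2  2  2  3  3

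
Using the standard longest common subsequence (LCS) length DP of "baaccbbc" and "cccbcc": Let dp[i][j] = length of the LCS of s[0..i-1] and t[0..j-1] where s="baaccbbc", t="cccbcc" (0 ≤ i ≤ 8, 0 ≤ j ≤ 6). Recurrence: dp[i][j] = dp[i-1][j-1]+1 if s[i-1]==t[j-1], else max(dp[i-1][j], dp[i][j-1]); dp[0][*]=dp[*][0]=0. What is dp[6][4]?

3

   ''  c  c  c  b  c  c
''  0  0  0  0  0  0  0
 b  0  0  0  0  1  1  1
 a  0  0  0  0  1  1  1
 a  0  0  0  0  1  1  1
 c  0  1  1  1  1  2  2
 c  0  1  2  2  2  2  3
 b  0  1  2  2  3  3  3
 b  0  1  2  2  3  3  3
 c  0  1  2  3  3  4  4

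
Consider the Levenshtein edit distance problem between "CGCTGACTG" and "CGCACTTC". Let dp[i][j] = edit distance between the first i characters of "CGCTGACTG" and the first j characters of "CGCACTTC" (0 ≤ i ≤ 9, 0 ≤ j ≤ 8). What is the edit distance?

4

   ''  C  G  C  A  C  T  T  C
''  0  1  2  3  4  5  6  7  8
 C  1  0  1  2  3  4  5  6  7
 G  2  1  0  1  2  3  4  5  6
 C  3  2  1  0  1  2  3  4  5
 T  4  3  2  1  1  2  2  3  4
 G  5  4  3  2  2  2  3  3  4
 A  6  5  4  3  2  3  3  4  4
 C  7  6  5  4  3  2  3  4  4
 T  8  7  6  5  4  3  2  3  4
 G  9  8  7  6  5  4  3  3  4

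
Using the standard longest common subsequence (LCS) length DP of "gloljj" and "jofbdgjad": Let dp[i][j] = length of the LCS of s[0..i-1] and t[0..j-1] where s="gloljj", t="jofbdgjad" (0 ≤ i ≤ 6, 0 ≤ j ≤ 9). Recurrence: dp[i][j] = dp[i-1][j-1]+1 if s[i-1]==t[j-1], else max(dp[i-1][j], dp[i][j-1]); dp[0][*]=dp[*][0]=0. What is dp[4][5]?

   ''  j  o  f  b  d  g  j  a  d
''  0  0  0  0  0  0  0  0  0  0
 g  0  0  0  0  0  0  1  1  1  1
 l  0  0  0  0  0  0  1  1  1  1
 o  0  0  1  1  1  1  1  1  1  1
 l  0  0  1  1  1  1  1  1  1  1
 j  0  1  1  1  1  1  1  2  2  2
 j  0  1  1  1  1  1  1  2  2  2

1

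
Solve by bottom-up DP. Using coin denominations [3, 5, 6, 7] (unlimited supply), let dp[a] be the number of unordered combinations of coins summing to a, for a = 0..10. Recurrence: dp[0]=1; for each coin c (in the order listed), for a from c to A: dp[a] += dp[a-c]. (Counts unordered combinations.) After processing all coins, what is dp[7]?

after  coin     0     1     2     3     4     5     6     7     8     9    10
          3     1     0     0     1     0     0     1     0     0     1     0
          5     1     0     0     1     0     1     1     0     1     1     1
          6     1     0     0     1     0     1     2     0     1     2     1
          7     1     0     0     1     0     1     2     1     1     2     2

1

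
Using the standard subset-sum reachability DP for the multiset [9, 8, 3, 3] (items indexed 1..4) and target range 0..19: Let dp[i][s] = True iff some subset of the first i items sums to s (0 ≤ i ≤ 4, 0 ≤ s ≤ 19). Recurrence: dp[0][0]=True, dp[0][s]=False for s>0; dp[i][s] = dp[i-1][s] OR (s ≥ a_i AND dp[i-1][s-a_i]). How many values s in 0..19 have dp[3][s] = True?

7

i\s   0   1   2   3   4   5   6   7   8   9  10  11  12  13  14  15  16  17  18  19
  0   T   F   F   F   F   F   F   F   F   F   F   F   F   F   F   F   F   F   F   F
  1   T   F   F   F   F   F   F   F   F   T   F   F   F   F   F   F   F   F   F   F
  2   T   F   F   F   F   F   F   F   T   T   F   F   F   F   F   F   F   T   F   F
  3   T   F   F   T   F   F   F   F   T   T   F   T   T   F   F   F   F   T   F   F
  4   T   F   F   T   F   F   T   F   T   T   F   T   T   F   T   T   F   T   F   F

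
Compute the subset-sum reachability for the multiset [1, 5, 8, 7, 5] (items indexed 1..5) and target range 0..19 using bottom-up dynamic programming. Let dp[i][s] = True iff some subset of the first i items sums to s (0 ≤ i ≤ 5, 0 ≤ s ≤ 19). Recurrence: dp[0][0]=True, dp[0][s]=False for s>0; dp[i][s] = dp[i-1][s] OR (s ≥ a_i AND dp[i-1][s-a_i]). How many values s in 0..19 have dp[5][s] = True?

i\s   0   1   2   3   4   5   6   7   8   9  10  11  12  13  14  15  16  17  18  19
  0   T   F   F   F   F   F   F   F   F   F   F   F   F   F   F   F   F   F   F   F
  1   T   T   F   F   F   F   F   F   F   F   F   F   F   F   F   F   F   F   F   F
  2   T   T   F   F   F   T   T   F   F   F   F   F   F   F   F   F   F   F   F   F
  3   T   T   F   F   F   T   T   F   T   T   F   F   F   T   T   F   F   F   F   F
  4   T   T   F   F   F   T   T   T   T   T   F   F   T   T   T   T   T   F   F   F
  5   T   T   F   F   F   T   T   T   T   T   T   T   T   T   T   T   T   T   T   T

17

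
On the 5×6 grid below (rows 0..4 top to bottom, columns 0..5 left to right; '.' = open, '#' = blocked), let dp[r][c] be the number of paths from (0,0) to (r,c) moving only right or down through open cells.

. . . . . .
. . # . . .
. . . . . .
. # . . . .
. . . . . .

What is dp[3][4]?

r\c   0   1   2   3   4   5
  0   1   1   1   1   1   1
  1   1   2   0   1   2   3
  2   1   3   3   4   6   9
  3   1   0   3   7  13  22
  4   1   1   4  11  24  46

13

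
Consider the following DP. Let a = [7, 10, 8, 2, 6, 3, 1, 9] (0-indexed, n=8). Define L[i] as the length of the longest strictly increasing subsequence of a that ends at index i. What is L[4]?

2

   i    0    1    2    3    4    5    6    7
a[i]    7   10    8    2    6    3    1    9
L[i]    1    2    2    1    2    2    1    3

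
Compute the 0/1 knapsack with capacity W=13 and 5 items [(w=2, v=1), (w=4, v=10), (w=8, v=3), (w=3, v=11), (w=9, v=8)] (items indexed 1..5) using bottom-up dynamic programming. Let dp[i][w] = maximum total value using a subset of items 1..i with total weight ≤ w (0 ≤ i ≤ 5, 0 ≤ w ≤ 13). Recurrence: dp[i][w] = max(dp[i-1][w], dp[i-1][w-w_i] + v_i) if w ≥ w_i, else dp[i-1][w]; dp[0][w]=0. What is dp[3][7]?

i\w   0   1   2   3   4   5   6   7   8   9  10  11  12  13
  0   0   0   0   0   0   0   0   0   0   0   0   0   0   0
  1   0   0   1   1   1   1   1   1   1   1   1   1   1   1
  2   0   0   1   1  10  10  11  11  11  11  11  11  11  11
  3   0   0   1   1  10  10  11  11  11  11  11  11  13  13
  4   0   0   1  11  11  12  12  21  21  22  22  22  22  22
  5   0   0   1  11  11  12  12  21  21  22  22  22  22  22

11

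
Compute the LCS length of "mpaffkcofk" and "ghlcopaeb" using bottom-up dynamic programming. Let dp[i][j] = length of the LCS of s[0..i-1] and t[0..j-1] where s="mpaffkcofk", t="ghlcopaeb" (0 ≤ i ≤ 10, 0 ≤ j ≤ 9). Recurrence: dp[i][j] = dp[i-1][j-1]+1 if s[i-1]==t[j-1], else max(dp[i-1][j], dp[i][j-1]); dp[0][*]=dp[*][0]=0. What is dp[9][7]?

2

   ''  g  h  l  c  o  p  a  e  b
''  0  0  0  0  0  0  0  0  0  0
 m  0  0  0  0  0  0  0  0  0  0
 p  0  0  0  0  0  0  1  1  1  1
 a  0  0  0  0  0  0  1  2  2  2
 f  0  0  0  0  0  0  1  2  2  2
 f  0  0  0  0  0  0  1  2  2  2
 k  0  0  0  0  0  0  1  2  2  2
 c  0  0  0  0  1  1  1  2  2  2
 o  0  0  0  0  1  2  2  2  2  2
 f  0  0  0  0  1  2  2  2  2  2
 k  0  0  0  0  1  2  2  2  2  2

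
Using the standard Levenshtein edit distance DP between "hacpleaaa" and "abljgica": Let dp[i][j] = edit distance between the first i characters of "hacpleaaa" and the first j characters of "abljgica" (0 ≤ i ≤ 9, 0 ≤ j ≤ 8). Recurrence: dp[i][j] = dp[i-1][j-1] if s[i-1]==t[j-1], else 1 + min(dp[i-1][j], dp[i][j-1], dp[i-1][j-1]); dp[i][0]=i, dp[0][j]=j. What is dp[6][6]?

   ''  a  b  l  j  g  i  c  a
''  0  1  2  3  4  5  6  7  8
 h  1  1  2  3  4  5  6  7  8
 a  2  1  2  3  4  5  6  7  7
 c  3  2  2  3  4  5  6  6  7
 p  4  3  3  3  4  5  6  7  7
 l  5  4  4  3  4  5  6  7  8
 e  6  5  5  4  4  5  6  7  8
 a  7  6  6  5  5  5  6  7  7
 a  8  7  7  6  6  6  6  7  7
 a  9  8  8  7  7  7  7  7  7

6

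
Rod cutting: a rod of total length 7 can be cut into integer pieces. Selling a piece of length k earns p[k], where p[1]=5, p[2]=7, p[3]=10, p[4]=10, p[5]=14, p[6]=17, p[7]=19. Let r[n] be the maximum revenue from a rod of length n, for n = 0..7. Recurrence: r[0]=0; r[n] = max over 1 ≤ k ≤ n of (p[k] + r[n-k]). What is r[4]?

   n    0    1    2    3    4    5    6    7
r[n]    0    5   10   15   20   25   30   35

20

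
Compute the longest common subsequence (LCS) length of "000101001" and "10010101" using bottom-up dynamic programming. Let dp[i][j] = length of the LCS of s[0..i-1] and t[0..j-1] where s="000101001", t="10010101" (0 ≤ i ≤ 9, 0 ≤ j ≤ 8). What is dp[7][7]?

   ''  1  0  0  1  0  1  0  1
''  0  0  0  0  0  0  0  0  0
 0  0  0  1  1  1  1  1  1  1
 0  0  0  1  2  2  2  2  2  2
 0  0  0  1  2  2  3  3  3  3
 1  0  1  1  2  3  3  4  4  4
 0  0  1  2  2  3  4  4  5  5
 1  0  1  2  2  3  4  5  5  6
 0  0  1  2  3  3  4  5  6  6
 0  0  1  2  3  3  4  5  6  6
 1  0  1  2  3  4  4  5  6  7

6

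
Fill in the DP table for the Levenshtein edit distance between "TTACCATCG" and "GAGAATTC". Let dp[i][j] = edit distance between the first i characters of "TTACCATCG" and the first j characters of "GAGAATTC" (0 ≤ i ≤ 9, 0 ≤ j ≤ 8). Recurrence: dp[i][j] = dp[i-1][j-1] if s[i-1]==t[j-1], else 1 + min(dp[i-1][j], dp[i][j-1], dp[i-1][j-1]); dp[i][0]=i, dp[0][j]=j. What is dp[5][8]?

6

   ''  G  A  G  A  A  T  T  C
''  0  1  2  3  4  5  6  7  8
 T  1  1  2  3  4  5  5  6  7
 T  2  2  2  3  4  5  5  5  6
 A  3  3  2  3  3  4  5  6  6
 C  4  4  3  3  4  4  5  6  6
 C  5  5  4  4  4  5  5  6  6
 A  6  6  5  5  4  4  5  6  7
 T  7  7  6  6  5  5  4  5  6
 C  8  8  7  7  6  6  5  5  5
 G  9  8  8  7  7  7  6  6  6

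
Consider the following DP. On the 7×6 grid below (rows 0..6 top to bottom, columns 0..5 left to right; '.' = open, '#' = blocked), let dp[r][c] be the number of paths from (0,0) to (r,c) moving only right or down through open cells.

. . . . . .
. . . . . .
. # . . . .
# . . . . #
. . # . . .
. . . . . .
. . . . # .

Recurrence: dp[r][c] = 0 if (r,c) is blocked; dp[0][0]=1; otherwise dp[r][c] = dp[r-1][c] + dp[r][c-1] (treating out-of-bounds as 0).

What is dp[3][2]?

3

r\c   0   1   2   3   4   5
  0   1   1   1   1   1   1
  1   1   2   3   4   5   6
  2   1   0   3   7  12  18
  3   0   0   3  10  22   0
  4   0   0   0  10  32  32
  5   0   0   0  10  42  74
  6   0   0   0  10   0  74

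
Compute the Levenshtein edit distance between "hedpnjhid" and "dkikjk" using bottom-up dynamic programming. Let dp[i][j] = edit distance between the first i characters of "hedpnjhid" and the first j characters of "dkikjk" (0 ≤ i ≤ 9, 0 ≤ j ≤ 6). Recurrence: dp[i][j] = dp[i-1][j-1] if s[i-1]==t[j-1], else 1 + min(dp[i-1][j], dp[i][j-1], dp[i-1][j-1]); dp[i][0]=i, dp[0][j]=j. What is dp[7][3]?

   ''  d  k  i  k  j  k
''  0  1  2  3  4  5  6
 h  1  1  2  3  4  5  6
 e  2  2  2  3  4  5  6
 d  3  2  3  3  4  5  6
 p  4  3  3  4  4  5  6
 n  5  4  4  4  5  5  6
 j  6  5  5  5  5  5  6
 h  7  6  6  6  6  6  6
 i  8  7  7  6  7  7  7
 d  9  8  8  7  7  8  8

6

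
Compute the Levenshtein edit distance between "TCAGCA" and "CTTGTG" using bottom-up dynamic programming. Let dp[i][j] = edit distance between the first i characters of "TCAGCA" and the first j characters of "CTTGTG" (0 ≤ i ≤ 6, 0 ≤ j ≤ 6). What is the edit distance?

   ''  C  T  T  G  T  G
''  0  1  2  3  4  5  6
 T  1  1  1  2  3  4  5
 C  2  1  2  2  3  4  5
 A  3  2  2  3  3  4  5
 G  4  3  3  3  3  4  4
 C  5  4  4  4  4  4  5
 A  6  5  5  5  5  5  5

5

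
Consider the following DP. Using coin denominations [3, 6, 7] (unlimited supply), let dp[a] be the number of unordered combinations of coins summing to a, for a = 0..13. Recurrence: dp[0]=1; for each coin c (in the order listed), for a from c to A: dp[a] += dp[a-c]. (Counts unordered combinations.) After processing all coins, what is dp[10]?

after  coin     0     1     2     3     4     5     6     7     8     9    10    11    12    13
          3     1     0     0     1     0     0     1     0     0     1     0     0     1     0
          6     1     0     0     1     0     0     2     0     0     2     0     0     3     0
          7     1     0     0     1     0     0     2     1     0     2     1     0     3     2

1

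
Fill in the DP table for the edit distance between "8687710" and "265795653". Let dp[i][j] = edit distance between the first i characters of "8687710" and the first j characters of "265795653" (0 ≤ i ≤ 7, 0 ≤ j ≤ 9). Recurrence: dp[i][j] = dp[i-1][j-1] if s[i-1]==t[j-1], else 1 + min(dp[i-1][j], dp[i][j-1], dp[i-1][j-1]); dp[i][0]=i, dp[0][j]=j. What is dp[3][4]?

3

   ''  2  6  5  7  9  5  6  5  3
''  0  1  2  3  4  5  6  7  8  9
 8  1  1  2  3  4  5  6  7  8  9
 6  2  2  1  2  3  4  5  6  7  8
 8  3  3  2  2  3  4  5  6  7  8
 7  4  4  3  3  2  3  4  5  6  7
 7  5  5  4  4  3  3  4  5  6  7
 1  6  6  5  5  4  4  4  5  6  7
 0  7  7  6  6  5  5  5  5  6  7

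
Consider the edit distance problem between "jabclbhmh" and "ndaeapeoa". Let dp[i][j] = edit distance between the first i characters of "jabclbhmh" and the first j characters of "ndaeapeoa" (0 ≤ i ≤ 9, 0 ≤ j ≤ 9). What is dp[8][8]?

   ''  n  d  a  e  a  p  e  o  a
''  0  1  2  3  4  5  6  7  8  9
 j  1  1  2  3  4  5  6  7  8  9
 a  2  2  2  2  3  4  5  6  7  8
 b  3  3  3  3  3  4  5  6  7  8
 c  4  4  4  4  4  4  5  6  7  8
 l  5  5  5  5  5  5  5  6  7  8
 b  6  6  6  6  6  6  6  6  7  8
 h  7  7  7  7  7  7  7  7  7  8
 m  8  8  8  8  8  8  8  8  8  8
 h  9  9  9  9  9  9  9  9  9  9

8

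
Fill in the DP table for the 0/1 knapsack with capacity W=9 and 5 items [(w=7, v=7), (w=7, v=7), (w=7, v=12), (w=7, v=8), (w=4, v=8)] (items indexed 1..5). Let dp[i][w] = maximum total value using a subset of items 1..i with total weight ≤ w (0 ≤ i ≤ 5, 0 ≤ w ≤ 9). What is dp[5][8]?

i\w   0   1   2   3   4   5   6   7   8   9
  0   0   0   0   0   0   0   0   0   0   0
  1   0   0   0   0   0   0   0   7   7   7
  2   0   0   0   0   0   0   0   7   7   7
  3   0   0   0   0   0   0   0  12  12  12
  4   0   0   0   0   0   0   0  12  12  12
  5   0   0   0   0   8   8   8  12  12  12

12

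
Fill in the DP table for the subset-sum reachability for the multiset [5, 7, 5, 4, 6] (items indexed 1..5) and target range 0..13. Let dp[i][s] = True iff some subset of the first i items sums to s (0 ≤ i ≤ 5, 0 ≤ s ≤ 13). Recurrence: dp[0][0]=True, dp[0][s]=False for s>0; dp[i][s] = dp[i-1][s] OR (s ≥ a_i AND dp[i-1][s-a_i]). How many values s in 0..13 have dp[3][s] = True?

i\s   0   1   2   3   4   5   6   7   8   9  10  11  12  13
  0   T   F   F   F   F   F   F   F   F   F   F   F   F   F
  1   T   F   F   F   F   T   F   F   F   F   F   F   F   F
  2   T   F   F   F   F   T   F   T   F   F   F   F   T   F
  3   T   F   F   F   F   T   F   T   F   F   T   F   T   F
  4   T   F   F   F   T   T   F   T   F   T   T   T   T   F
  5   T   F   F   F   T   T   T   T   F   T   T   T   T   T

5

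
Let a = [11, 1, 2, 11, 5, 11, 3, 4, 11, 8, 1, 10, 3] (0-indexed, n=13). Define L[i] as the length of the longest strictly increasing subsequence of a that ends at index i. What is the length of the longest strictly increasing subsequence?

6

   i    0    1    2    3    4    5    6    7    8    9   10   11   12
a[i]   11    1    2   11    5   11    3    4   11    8    1   10    3
L[i]    1    1    2    3    3    4    3    4    5    5    1    6    3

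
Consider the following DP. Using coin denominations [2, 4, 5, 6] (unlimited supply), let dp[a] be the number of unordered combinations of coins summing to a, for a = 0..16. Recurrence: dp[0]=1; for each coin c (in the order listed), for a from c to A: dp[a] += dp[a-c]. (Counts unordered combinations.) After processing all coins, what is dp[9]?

2

after  coin     0     1     2     3     4     5     6     7     8     9    10    11    12    13    14    15    16
          2     1     0     1     0     1     0     1     0     1     0     1     0     1     0     1     0     1
          4     1     0     1     0     2     0     2     0     3     0     3     0     4     0     4     0     5
          5     1     0     1     0     2     1     2     1     3     2     4     2     5     3     6     4     7
          6     1     0     1     0     2     1     3     1     4     2     6     3     8     4    10     6    13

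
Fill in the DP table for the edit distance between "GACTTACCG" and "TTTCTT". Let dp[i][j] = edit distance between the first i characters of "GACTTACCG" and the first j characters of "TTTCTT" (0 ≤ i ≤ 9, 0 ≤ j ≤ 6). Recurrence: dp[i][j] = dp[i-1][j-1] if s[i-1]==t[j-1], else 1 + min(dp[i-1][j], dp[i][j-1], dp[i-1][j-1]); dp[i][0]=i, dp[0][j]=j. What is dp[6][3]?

   ''  T  T  T  C  T  T
''  0  1  2  3  4  5  6
 G  1  1  2  3  4  5  6
 A  2  2  2  3  4  5  6
 C  3  3  3  3  3  4  5
 T  4  3  3  3  4  3  4
 T  5  4  3  3  4  4  3
 A  6  5  4  4  4  5  4
 C  7  6  5  5  4  5  5
 C  8  7  6  6  5  5  6
 G  9  8  7  7  6  6  6

4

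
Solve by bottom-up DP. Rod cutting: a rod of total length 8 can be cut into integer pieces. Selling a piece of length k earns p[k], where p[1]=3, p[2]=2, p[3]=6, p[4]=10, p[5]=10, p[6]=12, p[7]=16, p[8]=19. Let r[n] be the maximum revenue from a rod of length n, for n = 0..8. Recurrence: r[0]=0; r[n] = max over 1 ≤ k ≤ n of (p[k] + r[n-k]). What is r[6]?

   n    0    1    2    3    4    5    6    7    8
r[n]    0    3    6    9   12   15   18   21   24

18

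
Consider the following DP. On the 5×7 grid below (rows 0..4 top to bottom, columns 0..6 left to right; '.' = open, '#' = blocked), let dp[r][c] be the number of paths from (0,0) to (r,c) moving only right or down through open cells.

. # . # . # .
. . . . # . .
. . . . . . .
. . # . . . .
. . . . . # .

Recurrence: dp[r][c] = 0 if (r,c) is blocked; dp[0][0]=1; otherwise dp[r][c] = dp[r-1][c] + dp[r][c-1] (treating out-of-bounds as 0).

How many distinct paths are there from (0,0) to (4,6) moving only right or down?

16

r\c   0   1   2   3   4   5   6
  0   1   0   0   0   0   0   0
  1   1   1   1   1   0   0   0
  2   1   2   3   4   4   4   4
  3   1   3   0   4   8  12  16
  4   1   4   4   8  16   0  16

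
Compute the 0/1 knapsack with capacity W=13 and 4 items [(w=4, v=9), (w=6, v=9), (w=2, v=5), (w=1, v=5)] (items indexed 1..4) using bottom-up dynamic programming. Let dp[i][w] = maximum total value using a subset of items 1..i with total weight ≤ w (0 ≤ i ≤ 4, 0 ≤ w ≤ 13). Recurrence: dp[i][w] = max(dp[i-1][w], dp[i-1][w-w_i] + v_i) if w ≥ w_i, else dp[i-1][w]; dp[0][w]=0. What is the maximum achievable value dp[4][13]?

i\w   0   1   2   3   4   5   6   7   8   9  10  11  12  13
  0   0   0   0   0   0   0   0   0   0   0   0   0   0   0
  1   0   0   0   0   9   9   9   9   9   9   9   9   9   9
  2   0   0   0   0   9   9   9   9   9   9  18  18  18  18
  3   0   0   5   5   9   9  14  14  14  14  18  18  23  23
  4   0   5   5  10  10  14  14  19  19  19  19  23  23  28

28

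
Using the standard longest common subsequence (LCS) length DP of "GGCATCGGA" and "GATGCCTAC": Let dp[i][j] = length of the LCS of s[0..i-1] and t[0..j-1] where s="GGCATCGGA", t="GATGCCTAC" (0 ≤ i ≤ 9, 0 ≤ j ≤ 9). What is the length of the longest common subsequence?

5

   ''  G  A  T  G  C  C  T  A  C
''  0  0  0  0  0  0  0  0  0  0
 G  0  1  1  1  1  1  1  1  1  1
 G  0  1  1  1  2  2  2  2  2  2
 C  0  1  1  1  2  3  3  3  3  3
 A  0  1  2  2  2  3  3  3  4  4
 T  0  1  2  3  3  3  3  4  4  4
 C  0  1  2  3  3  4  4  4  4  5
 G  0  1  2  3  4  4  4  4  4  5
 G  0  1  2  3  4  4  4  4  4  5
 A  0  1  2  3  4  4  4  4  5  5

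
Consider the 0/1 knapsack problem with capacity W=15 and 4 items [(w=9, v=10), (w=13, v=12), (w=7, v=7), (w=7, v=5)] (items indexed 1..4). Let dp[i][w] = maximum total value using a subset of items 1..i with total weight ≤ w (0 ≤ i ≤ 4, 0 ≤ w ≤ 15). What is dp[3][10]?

10

i\w   0   1   2   3   4   5   6   7   8   9  10  11  12  13  14  15
  0   0   0   0   0   0   0   0   0   0   0   0   0   0   0   0   0
  1   0   0   0   0   0   0   0   0   0  10  10  10  10  10  10  10
  2   0   0   0   0   0   0   0   0   0  10  10  10  10  12  12  12
  3   0   0   0   0   0   0   0   7   7  10  10  10  10  12  12  12
  4   0   0   0   0   0   0   0   7   7  10  10  10  10  12  12  12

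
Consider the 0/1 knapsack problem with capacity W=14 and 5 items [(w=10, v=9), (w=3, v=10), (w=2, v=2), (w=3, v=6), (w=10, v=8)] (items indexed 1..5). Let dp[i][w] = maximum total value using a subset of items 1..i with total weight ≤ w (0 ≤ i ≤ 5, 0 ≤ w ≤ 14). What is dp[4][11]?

18

i\w   0   1   2   3   4   5   6   7   8   9  10  11  12  13  14
  0   0   0   0   0   0   0   0   0   0   0   0   0   0   0   0
  1   0   0   0   0   0   0   0   0   0   0   9   9   9   9   9
  2   0   0   0  10  10  10  10  10  10  10  10  10  10  19  19
  3   0   0   2  10  10  12  12  12  12  12  12  12  12  19  19
  4   0   0   2  10  10  12  16  16  18  18  18  18  18  19  19
  5   0   0   2  10  10  12  16  16  18  18  18  18  18  19  19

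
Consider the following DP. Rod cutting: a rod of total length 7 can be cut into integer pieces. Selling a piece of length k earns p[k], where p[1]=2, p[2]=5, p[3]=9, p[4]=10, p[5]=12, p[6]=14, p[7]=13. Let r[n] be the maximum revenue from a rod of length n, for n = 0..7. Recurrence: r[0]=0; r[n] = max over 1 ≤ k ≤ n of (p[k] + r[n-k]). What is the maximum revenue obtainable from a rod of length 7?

20

   n    0    1    2    3    4    5    6    7
r[n]    0    2    5    9   11   14   18   20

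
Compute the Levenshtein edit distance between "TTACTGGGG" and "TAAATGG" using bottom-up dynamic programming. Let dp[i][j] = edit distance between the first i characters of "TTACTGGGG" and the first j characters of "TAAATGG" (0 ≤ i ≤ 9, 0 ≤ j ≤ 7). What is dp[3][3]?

   ''  T  A  A  A  T  G  G
''  0  1  2  3  4  5  6  7
 T  1  0  1  2  3  4  5  6
 T  2  1  1  2  3  3  4  5
 A  3  2  1  1  2  3  4  5
 C  4  3  2  2  2  3  4  5
 T  5  4  3  3  3  2  3  4
 G  6  5  4  4  4  3  2  3
 G  7  6  5  5  5  4  3  2
 G  8  7  6  6  6  5  4  3
 G  9  8  7  7  7  6  5  4

1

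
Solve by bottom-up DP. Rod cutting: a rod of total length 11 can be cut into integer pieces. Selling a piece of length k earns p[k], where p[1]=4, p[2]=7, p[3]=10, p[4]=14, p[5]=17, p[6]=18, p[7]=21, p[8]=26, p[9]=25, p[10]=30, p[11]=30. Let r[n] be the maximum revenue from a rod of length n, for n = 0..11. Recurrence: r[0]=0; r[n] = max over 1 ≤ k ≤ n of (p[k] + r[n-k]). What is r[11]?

   n    0    1    2    3    4    5    6    7    8    9   10   11
r[n]    0    4    8   12   16   20   24   28   32   36   40   44

44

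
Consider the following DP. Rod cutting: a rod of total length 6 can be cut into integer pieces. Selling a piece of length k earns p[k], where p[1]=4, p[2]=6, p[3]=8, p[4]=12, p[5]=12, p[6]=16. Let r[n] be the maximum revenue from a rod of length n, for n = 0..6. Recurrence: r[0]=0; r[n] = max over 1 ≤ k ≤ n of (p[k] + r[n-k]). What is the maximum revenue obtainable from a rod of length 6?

   n    0    1    2    3    4    5    6
r[n]    0    4    8   12   16   20   24

24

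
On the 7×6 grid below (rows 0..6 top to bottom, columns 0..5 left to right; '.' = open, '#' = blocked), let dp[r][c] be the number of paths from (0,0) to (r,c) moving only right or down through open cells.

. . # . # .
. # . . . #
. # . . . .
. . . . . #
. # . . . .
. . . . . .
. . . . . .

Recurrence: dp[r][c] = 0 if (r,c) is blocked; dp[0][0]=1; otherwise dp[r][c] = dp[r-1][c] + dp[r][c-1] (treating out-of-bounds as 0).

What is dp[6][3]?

8

r\c   0   1   2   3   4   5
  0   1   1   0   0   0   0
  1   1   0   0   0   0   0
  2   1   0   0   0   0   0
  3   1   1   1   1   1   0
  4   1   0   1   2   3   3
  5   1   1   2   4   7  10
  6   1   2   4   8  15  25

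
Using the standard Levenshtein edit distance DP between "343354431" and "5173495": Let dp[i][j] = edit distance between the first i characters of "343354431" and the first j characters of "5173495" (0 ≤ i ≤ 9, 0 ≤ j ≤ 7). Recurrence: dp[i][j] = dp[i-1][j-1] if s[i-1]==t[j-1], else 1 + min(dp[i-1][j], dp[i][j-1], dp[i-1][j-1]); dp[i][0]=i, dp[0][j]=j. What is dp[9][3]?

8

   ''  5  1  7  3  4  9  5
''  0  1  2  3  4  5  6  7
 3  1  1  2  3  3  4  5  6
 4  2  2  2  3  4  3  4  5
 3  3  3  3  3  3  4  4  5
 3  4  4  4  4  3  4  5  5
 5  5  4  5  5  4  4  5  5
 4  6  5  5  6  5  4  5  6
 4  7  6  6  6  6  5  5  6
 3  8  7  7  7  6  6  6  6
 1  9  8  7  8  7  7  7  7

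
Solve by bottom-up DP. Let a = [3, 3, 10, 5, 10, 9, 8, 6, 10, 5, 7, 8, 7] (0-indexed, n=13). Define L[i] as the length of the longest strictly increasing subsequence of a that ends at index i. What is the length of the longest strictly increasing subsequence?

5

   i    0    1    2    3    4    5    6    7    8    9   10   11   12
a[i]    3    3   10    5   10    9    8    6   10    5    7    8    7
L[i]    1    1    2    2    3    3    3    3    4    2    4    5    4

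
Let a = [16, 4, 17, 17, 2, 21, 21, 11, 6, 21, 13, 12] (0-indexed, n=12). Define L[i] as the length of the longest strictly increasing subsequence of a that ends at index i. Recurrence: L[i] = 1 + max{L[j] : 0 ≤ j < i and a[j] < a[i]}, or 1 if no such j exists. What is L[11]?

3

   i    0    1    2    3    4    5    6    7    8    9   10   11
a[i]   16    4   17   17    2   21   21   11    6   21   13   12
L[i]    1    1    2    2    1    3    3    2    2    3    3    3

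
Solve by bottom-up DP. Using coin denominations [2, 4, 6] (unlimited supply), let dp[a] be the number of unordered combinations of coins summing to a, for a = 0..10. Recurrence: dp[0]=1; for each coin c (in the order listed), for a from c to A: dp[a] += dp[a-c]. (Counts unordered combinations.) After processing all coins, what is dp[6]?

3

after  coin     0     1     2     3     4     5     6     7     8     9    10
          2     1     0     1     0     1     0     1     0     1     0     1
          4     1     0     1     0     2     0     2     0     3     0     3
          6     1     0     1     0     2     0     3     0     4     0     5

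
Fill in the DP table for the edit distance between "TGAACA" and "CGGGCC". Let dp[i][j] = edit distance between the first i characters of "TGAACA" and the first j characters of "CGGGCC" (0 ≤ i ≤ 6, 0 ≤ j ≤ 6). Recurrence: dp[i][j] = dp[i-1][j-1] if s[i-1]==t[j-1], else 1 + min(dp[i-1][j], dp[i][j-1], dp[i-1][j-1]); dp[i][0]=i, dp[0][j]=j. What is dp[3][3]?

   ''  C  G  G  G  C  C
''  0  1  2  3  4  5  6
 T  1  1  2  3  4  5  6
 G  2  2  1  2  3  4  5
 A  3  3  2  2  3  4  5
 A  4  4  3  3  3  4  5
 C  5  4  4  4  4  3  4
 A  6  5  5  5  5  4  4

2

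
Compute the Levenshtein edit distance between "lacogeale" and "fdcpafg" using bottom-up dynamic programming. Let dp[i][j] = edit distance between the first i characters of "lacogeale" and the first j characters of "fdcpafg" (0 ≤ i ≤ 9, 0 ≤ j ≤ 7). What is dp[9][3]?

   ''  f  d  c  p  a  f  g
''  0  1  2  3  4  5  6  7
 l  1  1  2  3  4  5  6  7
 a  2  2  2  3  4  4  5  6
 c  3  3  3  2  3  4  5  6
 o  4  4  4  3  3  4  5  6
 g  5  5  5  4  4  4  5  5
 e  6  6  6  5  5  5  5  6
 a  7  7  7  6  6  5  6  6
 l  8  8  8  7  7  6  6  7
 e  9  9  9  8  8  7  7  7

8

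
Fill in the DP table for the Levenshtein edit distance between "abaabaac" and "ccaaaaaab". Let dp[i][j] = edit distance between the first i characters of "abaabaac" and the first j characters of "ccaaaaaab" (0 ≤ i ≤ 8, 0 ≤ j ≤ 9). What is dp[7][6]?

   ''  c  c  a  a  a  a  a  a  b
''  0  1  2  3  4  5  6  7  8  9
 a  1  1  2  2  3  4  5  6  7  8
 b  2  2  2  3  3  4  5  6  7  7
 a  3  3  3  2  3  3  4  5  6  7
 a  4  4  4  3  2  3  3  4  5  6
 b  5  5  5  4  3  3  4  4  5  5
 a  6  6  6  5  4  3  3  4  4  5
 a  7  7  7  6  5  4  3  3  4  5
 c  8  7  7  7  6  5  4  4  4  5

3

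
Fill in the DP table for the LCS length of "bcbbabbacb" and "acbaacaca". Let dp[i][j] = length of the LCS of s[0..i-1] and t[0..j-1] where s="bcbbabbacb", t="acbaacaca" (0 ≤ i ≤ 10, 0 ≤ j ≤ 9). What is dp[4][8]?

2

   ''  a  c  b  a  a  c  a  c  a
''  0  0  0  0  0  0  0  0  0  0
 b  0  0  0  1  1  1  1  1  1  1
 c  0  0  1  1  1  1  2  2  2  2
 b  0  0  1  2  2  2  2  2  2  2
 b  0  0  1  2  2  2  2  2  2  2
 a  0  1  1  2  3  3  3  3  3  3
 b  0  1  1  2  3  3  3  3  3  3
 b  0  1  1  2  3  3  3  3  3  3
 a  0  1  1  2  3  4  4  4  4  4
 c  0  1  2  2  3  4  5  5  5  5
 b  0  1  2  3  3  4  5  5  5  5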